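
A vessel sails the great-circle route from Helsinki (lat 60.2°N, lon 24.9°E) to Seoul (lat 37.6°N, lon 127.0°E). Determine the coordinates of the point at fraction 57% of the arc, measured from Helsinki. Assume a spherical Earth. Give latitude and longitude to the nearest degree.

Convert each endpoint to a unit vector on the sphere (x = cos φ cos λ, y = cos φ sin λ, z = sin φ).
The central angle between the endpoints is δ = arccos(p₁·p₂) ≈ 1.107 rad (63.5°).
Interpolate at f = 0.57 with slerp weights a = sin((1−f)δ)/sin δ ≈ 0.512, b = sin(fδ)/sin δ ≈ 0.660.
p = a·p₁ + b·p₂ ≈ (-0.084, 0.525, 0.847); φ = arcsin(p_z) ≈ 57.91°, λ = atan2(p_y, p_x) ≈ 99.05°.

≈ lat 58°N, lon 99°E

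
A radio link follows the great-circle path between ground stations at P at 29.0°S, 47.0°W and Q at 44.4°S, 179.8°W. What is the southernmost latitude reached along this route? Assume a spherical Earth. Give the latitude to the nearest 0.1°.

The great circle lies in the plane with unit normal n̂ = (p₁ × p₂)/|p₁ × p₂|.
Here n̂_z ≈ -0.460; the vertex latitude is φ_max = arccos|n̂_z| ≈ 62.6°.
Check via Clairaut: cos φ_max = |cos φ₁| · sin C = cos(29.0°)·sin(148.3°) ≈ 0.460, again giving ≈ 62.6°.

≈ 62.6°S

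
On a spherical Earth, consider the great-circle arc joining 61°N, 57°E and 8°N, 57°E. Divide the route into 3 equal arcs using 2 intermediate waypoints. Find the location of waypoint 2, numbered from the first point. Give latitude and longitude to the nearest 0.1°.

≈ 25.7°N, 57.0°E

Write both endpoints as unit vectors p₁, p₂ with components (cos φ cos λ, cos φ sin λ, sin φ).
The central angle between the endpoints is δ = arccos(p₁·p₂) ≈ 0.925 rad (53.0°).
Interpolate at f = 2/3 with slerp weights a = sin((1−f)δ)/sin δ ≈ 0.380, b = sin(fδ)/sin δ ≈ 0.724.
p = a·p₁ + b·p₂ ≈ (0.491, 0.756, 0.433); φ = arcsin(p_z) ≈ 25.67°, λ = atan2(p_y, p_x) ≈ 57.00°.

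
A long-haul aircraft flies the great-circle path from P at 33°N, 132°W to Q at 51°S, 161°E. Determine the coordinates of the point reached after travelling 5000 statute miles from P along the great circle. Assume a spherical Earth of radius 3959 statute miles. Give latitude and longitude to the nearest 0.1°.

Write both endpoints as unit vectors p₁, p₂ with components (cos φ cos λ, cos φ sin λ, sin φ).
The central angle between the endpoints is δ = arccos(p₁·p₂) ≈ 1.790 rad (102.5°). The total great-circle distance is δ·R ≈ 1.790 × 3959 ≈ 7085 mi, so the target fraction is f = 5000/7085 ≈ 0.706.
Interpolate at f ≈ 0.706 with slerp weights a = sin((1−f)δ)/sin δ ≈ 0.515, b = sin(fδ)/sin δ ≈ 0.976.
p = a·p₁ + b·p₂ ≈ (-0.870, -0.121, -0.478); φ = arcsin(p_z) ≈ -28.57°, λ = atan2(p_y, p_x) ≈ -172.09°.

≈ 28.6°S, 172.1°W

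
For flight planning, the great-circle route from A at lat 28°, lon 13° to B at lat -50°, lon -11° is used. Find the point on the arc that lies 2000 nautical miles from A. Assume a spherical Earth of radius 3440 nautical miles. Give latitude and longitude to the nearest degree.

≈ lat -4°, lon 5°

Convert each endpoint to a unit vector on the sphere (x = cos φ cos λ, y = cos φ sin λ, z = sin φ).
The central angle between the endpoints is δ = arccos(p₁·p₂) ≈ 1.411 rad (80.9°). The total great-circle distance is δ·R ≈ 1.411 × 3440 ≈ 4855 nmi, so the target fraction is f = 2000/4855 ≈ 0.412.
Interpolate at f ≈ 0.412 with slerp weights a = sin((1−f)δ)/sin δ ≈ 0.747, b = sin(fδ)/sin δ ≈ 0.556.
p = a·p₁ + b·p₂ ≈ (0.994, 0.080, -0.075); φ = arcsin(p_z) ≈ -4.32°, λ = atan2(p_y, p_x) ≈ 4.61°.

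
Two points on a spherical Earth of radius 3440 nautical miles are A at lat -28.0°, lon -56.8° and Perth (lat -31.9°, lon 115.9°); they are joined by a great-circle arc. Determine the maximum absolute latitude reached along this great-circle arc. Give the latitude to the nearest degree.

The great circle lies in the plane with unit normal n̂ = (p₁ × p₂)/|p₁ × p₂|.
Here n̂_z ≈ +0.110; the vertex latitude is φ_max = arccos|n̂_z| ≈ 83.7°.
Check via Clairaut: cos φ_max = |cos φ₁| · sin C = cos(28.0°)·sin(172.9°) ≈ 0.110, again giving ≈ 83.7°.

≈ -84°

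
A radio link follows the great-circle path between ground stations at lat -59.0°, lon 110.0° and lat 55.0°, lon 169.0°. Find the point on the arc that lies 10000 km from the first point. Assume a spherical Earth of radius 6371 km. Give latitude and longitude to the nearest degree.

Write both endpoints as unit vectors p₁, p₂ with components (cos φ cos λ, cos φ sin λ, sin φ).
The central angle between the endpoints is δ = arccos(p₁·p₂) ≈ 2.153 rad (123.4°). The total great-circle distance is δ·R ≈ 2.153 × 6371 ≈ 13718 km, so the target fraction is f = 10000/13718 ≈ 0.729.
Interpolate at f ≈ 0.729 with slerp weights a = sin((1−f)δ)/sin δ ≈ 0.660, b = sin(fδ)/sin δ ≈ 1.197.
p = a·p₁ + b·p₂ ≈ (-0.790, 0.450, 0.415); φ = arcsin(p_z) ≈ 24.54°, λ = atan2(p_y, p_x) ≈ 150.33°.

≈ lat 25°, lon 150°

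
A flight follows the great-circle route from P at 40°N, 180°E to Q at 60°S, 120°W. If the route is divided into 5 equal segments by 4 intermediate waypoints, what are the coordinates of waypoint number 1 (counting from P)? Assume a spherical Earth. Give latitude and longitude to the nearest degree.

≈ 20°N, 169°W

Write both endpoints as unit vectors p₁, p₂ with components (cos φ cos λ, cos φ sin λ, sin φ).
The central angle between the endpoints is δ = arccos(p₁·p₂) ≈ 1.945 rad (111.4°).
Interpolate at f = 1/5 with slerp weights a = sin((1−f)δ)/sin δ ≈ 1.074, b = sin(fδ)/sin δ ≈ 0.407.
p = a·p₁ + b·p₂ ≈ (-0.925, -0.176, 0.338); φ = arcsin(p_z) ≈ 19.73°, λ = atan2(p_y, p_x) ≈ -169.20°.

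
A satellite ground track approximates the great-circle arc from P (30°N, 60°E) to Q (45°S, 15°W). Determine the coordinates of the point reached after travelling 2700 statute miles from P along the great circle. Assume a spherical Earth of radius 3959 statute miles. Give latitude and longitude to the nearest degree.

≈ (0°N, 34°E)

From cos δ = sin φ₁ sin φ₂ + cos φ₁ cos φ₂ cos Δλ, the central angle is δ ≈ 1.767 rad (101.2°). The total great-circle distance is δ·R ≈ 1.767 × 3959 ≈ 6996 mi, so the target fraction is f = 2700/6996 ≈ 0.386.
Interpolate at f ≈ 0.386 with slerp weights a = sin((1−f)δ)/sin δ ≈ 0.902, b = sin(fδ)/sin δ ≈ 0.643.
p = a·p₁ + b·p₂ ≈ (0.829, 0.559, -0.004); φ = arcsin(p_z) ≈ -0.21°, λ = atan2(p_y, p_x) ≈ 33.96°.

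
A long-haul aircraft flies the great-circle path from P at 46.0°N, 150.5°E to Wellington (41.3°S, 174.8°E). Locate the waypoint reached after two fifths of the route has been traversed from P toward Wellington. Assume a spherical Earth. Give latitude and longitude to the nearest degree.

≈ 11°N, 161°E

From cos δ = sin φ₁ sin φ₂ + cos φ₁ cos φ₂ cos Δλ, the central angle is δ ≈ 1.570 rad (90.0°).
Interpolate at f = 2/5 with slerp weights a = sin((1−f)δ)/sin δ ≈ 0.809, b = sin(fδ)/sin δ ≈ 0.588.
p = a·p₁ + b·p₂ ≈ (-0.929, 0.317, 0.194); φ = arcsin(p_z) ≈ 11.19°, λ = atan2(p_y, p_x) ≈ 161.17°.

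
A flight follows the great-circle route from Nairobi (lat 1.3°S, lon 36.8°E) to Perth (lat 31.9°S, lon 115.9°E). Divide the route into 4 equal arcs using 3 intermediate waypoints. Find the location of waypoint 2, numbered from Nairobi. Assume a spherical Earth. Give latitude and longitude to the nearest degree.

The haversine formula gives a central angle δ ≈ 1.397 rad (80.1°) between the endpoints.
Interpolate at f = 2/4 with slerp weights a = sin((1−f)δ)/sin δ ≈ 0.653, b = sin(fδ)/sin δ ≈ 0.653.
p = a·p₁ + b·p₂ ≈ (0.281, 0.890, -0.360); φ = arcsin(p_z) ≈ -21.09°, λ = atan2(p_y, p_x) ≈ 72.50°.

≈ lat 21°S, lon 72°E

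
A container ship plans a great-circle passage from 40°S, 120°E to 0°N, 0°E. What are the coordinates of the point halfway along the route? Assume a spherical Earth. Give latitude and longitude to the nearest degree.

Write both endpoints as unit vectors p₁, p₂ with components (cos φ cos λ, cos φ sin λ, sin φ).
The central angle between the endpoints is δ = arccos(p₁·p₂) ≈ 1.964 rad (112.5°).
Interpolate at f = 1/2 with slerp weights a = sin((1−f)δ)/sin δ ≈ 0.900, b = sin(fδ)/sin δ ≈ 0.900.
p = a·p₁ + b·p₂ ≈ (0.555, 0.597, -0.579); φ = arcsin(p_z) ≈ -35.36°, λ = atan2(p_y, p_x) ≈ 47.08°.

≈ 35°S, 47°E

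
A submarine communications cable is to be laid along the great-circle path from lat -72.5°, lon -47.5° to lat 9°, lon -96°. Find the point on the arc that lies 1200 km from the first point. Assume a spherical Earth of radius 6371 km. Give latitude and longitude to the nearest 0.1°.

≈ lat -64.0°, lon -66.0°

From cos δ = sin φ₁ sin φ₂ + cos φ₁ cos φ₂ cos Δλ, the central angle is δ ≈ 1.523 rad (87.3°). The total great-circle distance is δ·R ≈ 1.523 × 6371 ≈ 9704 km, so the target fraction is f = 1200/9704 ≈ 0.124.
Interpolate at f ≈ 0.124 with slerp weights a = sin((1−f)δ)/sin δ ≈ 0.973, b = sin(fδ)/sin δ ≈ 0.187.
p = a·p₁ + b·p₂ ≈ (0.178, -0.400, -0.899); φ = arcsin(p_z) ≈ -64.03°, λ = atan2(p_y, p_x) ≈ -65.96°.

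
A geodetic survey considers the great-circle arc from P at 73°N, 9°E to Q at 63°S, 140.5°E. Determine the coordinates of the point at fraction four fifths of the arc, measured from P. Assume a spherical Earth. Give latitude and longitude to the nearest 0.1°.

The haversine formula gives a central angle δ ≈ 2.794 rad (160.1°) between the endpoints.
Interpolate at f = 4/5 with slerp weights a = sin((1−f)δ)/sin δ ≈ 1.554, b = sin(fδ)/sin δ ≈ 2.309.
p = a·p₁ + b·p₂ ≈ (-0.360, 0.738, -0.571); φ = arcsin(p_z) ≈ -34.82°, λ = atan2(p_y, p_x) ≈ 116.01°.

≈ 34.8°S, 116.0°E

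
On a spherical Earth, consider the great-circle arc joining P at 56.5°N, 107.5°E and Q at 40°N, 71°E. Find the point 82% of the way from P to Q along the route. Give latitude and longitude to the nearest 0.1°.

Convert each endpoint to a unit vector on the sphere (x = cos φ cos λ, y = cos φ sin λ, z = sin φ).
The central angle between the endpoints is δ = arccos(p₁·p₂) ≈ 0.504 rad (28.8°).
Interpolate at f = 0.82 with slerp weights a = sin((1−f)δ)/sin δ ≈ 0.188, b = sin(fδ)/sin δ ≈ 0.832.
p = a·p₁ + b·p₂ ≈ (0.176, 0.701, 0.691); φ = arcsin(p_z) ≈ 43.71°, λ = atan2(p_y, p_x) ≈ 75.89°.

≈ 43.7°N, 75.9°E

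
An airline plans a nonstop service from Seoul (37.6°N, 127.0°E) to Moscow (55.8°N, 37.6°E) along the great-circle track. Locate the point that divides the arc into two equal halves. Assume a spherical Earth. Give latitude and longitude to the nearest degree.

From cos δ = sin φ₁ sin φ₂ + cos φ₁ cos φ₂ cos Δλ, the central angle is δ ≈ 1.036 rad (59.4°).
Interpolate at f = 1/2 with slerp weights a = sin((1−f)δ)/sin δ ≈ 0.576, b = sin(fδ)/sin δ ≈ 0.576.
p = a·p₁ + b·p₂ ≈ (-0.018, 0.562, 0.827); φ = arcsin(p_z) ≈ 55.81°, λ = atan2(p_y, p_x) ≈ 91.85°.

≈ 56°N, 92°E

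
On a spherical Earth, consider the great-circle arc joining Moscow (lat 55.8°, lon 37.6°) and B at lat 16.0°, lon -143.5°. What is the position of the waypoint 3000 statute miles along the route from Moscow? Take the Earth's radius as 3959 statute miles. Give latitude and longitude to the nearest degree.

Convert each endpoint to a unit vector on the sphere (x = cos φ cos λ, y = cos φ sin λ, z = sin φ).
The central angle between the endpoints is δ = arccos(p₁·p₂) ≈ 1.888 rad (108.2°). The total great-circle distance is δ·R ≈ 1.888 × 3959 ≈ 7476 mi, so the target fraction is f = 3000/7476 ≈ 0.401.
Interpolate at f ≈ 0.401 with slerp weights a = sin((1−f)δ)/sin δ ≈ 0.952, b = sin(fδ)/sin δ ≈ 0.723.
p = a·p₁ + b·p₂ ≈ (-0.135, -0.087, 0.987); φ = arcsin(p_z) ≈ 80.76°, λ = atan2(p_y, p_x) ≈ -147.17°.

≈ lat 81°, lon -147°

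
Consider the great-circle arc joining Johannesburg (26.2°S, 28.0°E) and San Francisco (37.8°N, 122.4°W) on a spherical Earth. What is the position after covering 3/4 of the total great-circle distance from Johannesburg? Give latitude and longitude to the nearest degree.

The haversine formula gives a central angle δ ≈ 2.662 rad (152.5°) between the endpoints.
Interpolate at f = 3/4 with slerp weights a = sin((1−f)δ)/sin δ ≈ 1.337, b = sin(fδ)/sin δ ≈ 1.973.
p = a·p₁ + b·p₂ ≈ (0.224, -0.753, 0.619); φ = arcsin(p_z) ≈ 38.23°, λ = atan2(p_y, p_x) ≈ -73.42°.

≈ 38°N, 73°W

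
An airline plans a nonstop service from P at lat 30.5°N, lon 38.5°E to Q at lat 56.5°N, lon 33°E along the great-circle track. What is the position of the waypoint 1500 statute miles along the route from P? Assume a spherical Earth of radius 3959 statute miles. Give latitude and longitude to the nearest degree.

≈ lat 52°N, lon 34°E

Convert each endpoint to a unit vector on the sphere (x = cos φ cos λ, y = cos φ sin λ, z = sin φ).
The central angle between the endpoints is δ = arccos(p₁·p₂) ≈ 0.459 rad (26.3°). The total great-circle distance is δ·R ≈ 0.459 × 3959 ≈ 1816 mi, so the target fraction is f = 1500/1816 ≈ 0.826.
Interpolate at f ≈ 0.826 with slerp weights a = sin((1−f)δ)/sin δ ≈ 0.180, b = sin(fδ)/sin δ ≈ 0.835.
p = a·p₁ + b·p₂ ≈ (0.508, 0.348, 0.788); φ = arcsin(p_z) ≈ 52.00°, λ = atan2(p_y, p_x) ≈ 34.38°.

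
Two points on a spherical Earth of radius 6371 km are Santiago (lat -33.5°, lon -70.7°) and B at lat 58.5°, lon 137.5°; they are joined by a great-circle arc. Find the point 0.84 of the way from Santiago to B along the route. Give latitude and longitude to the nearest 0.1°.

≈ lat 66.6°, lon -172.2°

Write both endpoints as unit vectors p₁, p₂ with components (cos φ cos λ, cos φ sin λ, sin φ).
The central angle between the endpoints is δ = arccos(p₁·p₂) ≈ 2.596 rad (148.7°).
Interpolate at f = 0.84 with slerp weights a = sin((1−f)δ)/sin δ ≈ 0.777, b = sin(fδ)/sin δ ≈ 1.579.
p = a·p₁ + b·p₂ ≈ (-0.394, -0.054, 0.917); φ = arcsin(p_z) ≈ 66.56°, λ = atan2(p_y, p_x) ≈ -172.19°.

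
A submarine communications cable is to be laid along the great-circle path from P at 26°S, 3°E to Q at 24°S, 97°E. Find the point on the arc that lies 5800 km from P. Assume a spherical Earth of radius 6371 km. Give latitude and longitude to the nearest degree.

≈ 33°S, 63°E

Convert each endpoint to a unit vector on the sphere (x = cos φ cos λ, y = cos φ sin λ, z = sin φ).
The central angle between the endpoints is δ = arccos(p₁·p₂) ≈ 1.449 rad (83.0°). The total great-circle distance is δ·R ≈ 1.449 × 6371 ≈ 9235 km, so the target fraction is f = 5800/9235 ≈ 0.628.
Interpolate at f ≈ 0.628 with slerp weights a = sin((1−f)δ)/sin δ ≈ 0.517, b = sin(fδ)/sin δ ≈ 0.796.
p = a·p₁ + b·p₂ ≈ (0.376, 0.746, -0.550); φ = arcsin(p_z) ≈ -33.39°, λ = atan2(p_y, p_x) ≈ 63.27°.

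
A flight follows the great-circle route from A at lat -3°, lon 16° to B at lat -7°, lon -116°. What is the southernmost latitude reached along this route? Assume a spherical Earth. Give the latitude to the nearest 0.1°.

≈ -12.3°

The great circle lies in the plane with unit normal n̂ = (p₁ × p₂)/|p₁ × p₂|.
Here n̂_z ≈ -0.977; the vertex latitude is φ_max = arccos|n̂_z| ≈ 12.3°.
Check via Clairaut: cos φ_max = |cos φ₁| · sin C = cos(3.0°)·sin(102.0°) ≈ 0.977, again giving ≈ 12.3°.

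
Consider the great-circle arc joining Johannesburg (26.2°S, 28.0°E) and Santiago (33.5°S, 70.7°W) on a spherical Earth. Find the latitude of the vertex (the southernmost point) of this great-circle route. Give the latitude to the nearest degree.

The great circle lies in the plane with unit normal n̂ = (p₁ × p₂)/|p₁ × p₂|.
Here n̂_z ≈ -0.746; the vertex latitude is φ_max = arccos|n̂_z| ≈ 41.8°.
Check via Clairaut: cos φ_max = |cos φ₁| · sin C = cos(26.2°)·sin(123.8°) ≈ 0.746, again giving ≈ 41.8°.

≈ 42°S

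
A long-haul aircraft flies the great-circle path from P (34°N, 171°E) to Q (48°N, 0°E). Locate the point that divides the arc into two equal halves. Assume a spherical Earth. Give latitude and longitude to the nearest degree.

Convert each endpoint to a unit vector on the sphere (x = cos φ cos λ, y = cos φ sin λ, z = sin φ).
The central angle between the endpoints is δ = arccos(p₁·p₂) ≈ 1.704 rad (97.6°).
Interpolate at f = 1/2 with slerp weights a = sin((1−f)δ)/sin δ ≈ 0.759, b = sin(fδ)/sin δ ≈ 0.759.
p = a·p₁ + b·p₂ ≈ (-0.114, 0.098, 0.989); φ = arcsin(p_z) ≈ 81.35°, λ = atan2(p_y, p_x) ≈ 139.10°.

≈ (81°N, 139°E)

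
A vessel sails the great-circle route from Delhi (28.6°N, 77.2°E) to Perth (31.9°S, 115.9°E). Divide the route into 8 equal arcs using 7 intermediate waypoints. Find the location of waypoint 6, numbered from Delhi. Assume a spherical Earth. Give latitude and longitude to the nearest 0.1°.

≈ 17.1°S, 105.2°E

The haversine formula gives a central angle δ ≈ 1.236 rad (70.8°) between the endpoints.
Interpolate at f = 6/8 with slerp weights a = sin((1−f)δ)/sin δ ≈ 0.322, b = sin(fδ)/sin δ ≈ 0.847.
p = a·p₁ + b·p₂ ≈ (-0.251, 0.922, -0.293); φ = arcsin(p_z) ≈ -17.06°, λ = atan2(p_y, p_x) ≈ 105.25°.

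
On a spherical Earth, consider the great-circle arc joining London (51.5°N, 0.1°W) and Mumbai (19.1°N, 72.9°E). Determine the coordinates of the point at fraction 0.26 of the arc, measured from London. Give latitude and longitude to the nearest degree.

≈ (48°N, 26°E)

Write both endpoints as unit vectors p₁, p₂ with components (cos φ cos λ, cos φ sin λ, sin φ).
The central angle between the endpoints is δ = arccos(p₁·p₂) ≈ 1.128 rad (64.7°).
Interpolate at f = 0.26 with slerp weights a = sin((1−f)δ)/sin δ ≈ 0.820, b = sin(fδ)/sin δ ≈ 0.320.
p = a·p₁ + b·p₂ ≈ (0.600, 0.288, 0.747); φ = arcsin(p_z) ≈ 48.30°, λ = atan2(p_y, p_x) ≈ 25.67°.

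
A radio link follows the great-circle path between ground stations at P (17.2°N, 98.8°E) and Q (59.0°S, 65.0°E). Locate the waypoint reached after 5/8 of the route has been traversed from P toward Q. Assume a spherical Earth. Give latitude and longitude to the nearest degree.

≈ (31°S, 84°E)

From cos δ = sin φ₁ sin φ₂ + cos φ₁ cos φ₂ cos Δλ, the central angle is δ ≈ 1.415 rad (81.1°).
Interpolate at f = 5/8 with slerp weights a = sin((1−f)δ)/sin δ ≈ 0.512, b = sin(fδ)/sin δ ≈ 0.783.
p = a·p₁ + b·p₂ ≈ (0.096, 0.849, -0.520); φ = arcsin(p_z) ≈ -31.31°, λ = atan2(p_y, p_x) ≈ 83.58°.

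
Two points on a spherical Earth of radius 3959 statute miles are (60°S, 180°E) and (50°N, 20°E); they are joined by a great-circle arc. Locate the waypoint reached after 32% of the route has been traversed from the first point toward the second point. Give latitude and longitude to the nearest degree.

≈ (48°S, 84°E)

The haversine formula gives a central angle δ ≈ 2.878 rad (164.9°) between the endpoints.
Interpolate at f = 0.32 with slerp weights a = sin((1−f)δ)/sin δ ≈ 3.554, b = sin(fδ)/sin δ ≈ 3.054.
p = a·p₁ + b·p₂ ≈ (0.068, 0.671, -0.738); φ = arcsin(p_z) ≈ -47.56°, λ = atan2(p_y, p_x) ≈ 84.22°.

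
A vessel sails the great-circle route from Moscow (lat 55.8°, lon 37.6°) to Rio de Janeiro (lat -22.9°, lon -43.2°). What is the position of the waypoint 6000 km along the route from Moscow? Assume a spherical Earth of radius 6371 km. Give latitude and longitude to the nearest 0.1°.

≈ lat 19.1°, lon -15.7°

Convert each endpoint to a unit vector on the sphere (x = cos φ cos λ, y = cos φ sin λ, z = sin φ).
The central angle between the endpoints is δ = arccos(p₁·p₂) ≈ 1.812 rad (103.8°). The total great-circle distance is δ·R ≈ 1.812 × 6371 ≈ 11545 km, so the target fraction is f = 6000/11545 ≈ 0.520.
Interpolate at f ≈ 0.520 with slerp weights a = sin((1−f)δ)/sin δ ≈ 0.787, b = sin(fδ)/sin δ ≈ 0.833.
p = a·p₁ + b·p₂ ≈ (0.910, -0.255, 0.327); φ = arcsin(p_z) ≈ 19.10°, λ = atan2(p_y, p_x) ≈ -15.66°.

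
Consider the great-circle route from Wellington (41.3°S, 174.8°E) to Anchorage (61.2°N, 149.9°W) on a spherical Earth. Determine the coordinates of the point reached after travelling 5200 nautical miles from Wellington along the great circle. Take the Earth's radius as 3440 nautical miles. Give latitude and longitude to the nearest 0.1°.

≈ 42.7°N, 162.0°W

Convert each endpoint to a unit vector on the sphere (x = cos φ cos λ, y = cos φ sin λ, z = sin φ).
The central angle between the endpoints is δ = arccos(p₁·p₂) ≈ 1.858 rad (106.4°). The total great-circle distance is δ·R ≈ 1.858 × 3440 ≈ 6390 nmi, so the target fraction is f = 5200/6390 ≈ 0.814.
Interpolate at f ≈ 0.814 with slerp weights a = sin((1−f)δ)/sin δ ≈ 0.354, b = sin(fδ)/sin δ ≈ 1.041.
p = a·p₁ + b·p₂ ≈ (-0.698, -0.227, 0.679); φ = arcsin(p_z) ≈ 42.74°, λ = atan2(p_y, p_x) ≈ -161.97°.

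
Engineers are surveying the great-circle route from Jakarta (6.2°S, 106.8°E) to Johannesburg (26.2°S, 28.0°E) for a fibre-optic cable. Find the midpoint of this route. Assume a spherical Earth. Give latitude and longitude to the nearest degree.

Write both endpoints as unit vectors p₁, p₂ with components (cos φ cos λ, cos φ sin λ, sin φ).
The central angle between the endpoints is δ = arccos(p₁·p₂) ≈ 1.348 rad (77.2°).
Interpolate at f = 1/2 with slerp weights a = sin((1−f)δ)/sin δ ≈ 0.640, b = sin(fδ)/sin δ ≈ 0.640.
p = a·p₁ + b·p₂ ≈ (0.323, 0.879, -0.352); φ = arcsin(p_z) ≈ -20.59°, λ = atan2(p_y, p_x) ≈ 69.81°.

≈ 21°S, 70°E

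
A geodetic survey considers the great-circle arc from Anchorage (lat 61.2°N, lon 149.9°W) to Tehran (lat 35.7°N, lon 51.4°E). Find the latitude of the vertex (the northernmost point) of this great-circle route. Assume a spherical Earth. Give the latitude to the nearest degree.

≈ 82°N

The great circle lies in the plane with unit normal n̂ = (p₁ × p₂)/|p₁ × p₂|.
Here n̂_z ≈ -0.144; the vertex latitude is φ_max = arccos|n̂_z| ≈ 81.7°.
Check via Clairaut: cos φ_max = |cos φ₁| · sin C = cos(61.2°)·sin(17.4°) ≈ 0.144, again giving ≈ 81.7°.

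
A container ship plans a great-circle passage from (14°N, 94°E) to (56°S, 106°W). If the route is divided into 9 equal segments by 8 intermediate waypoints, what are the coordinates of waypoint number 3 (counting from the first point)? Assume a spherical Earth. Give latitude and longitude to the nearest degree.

Convert each endpoint to a unit vector on the sphere (x = cos φ cos λ, y = cos φ sin λ, z = sin φ).
The central angle between the endpoints is δ = arccos(p₁·p₂) ≈ 2.361 rad (135.3°).
Interpolate at f = 3/9 with slerp weights a = sin((1−f)δ)/sin δ ≈ 1.421, b = sin(fδ)/sin δ ≈ 1.006.
p = a·p₁ + b·p₂ ≈ (-0.251, 0.834, -0.491); φ = arcsin(p_z) ≈ -29.37°, λ = atan2(p_y, p_x) ≈ 106.76°.

≈ (29°S, 107°E)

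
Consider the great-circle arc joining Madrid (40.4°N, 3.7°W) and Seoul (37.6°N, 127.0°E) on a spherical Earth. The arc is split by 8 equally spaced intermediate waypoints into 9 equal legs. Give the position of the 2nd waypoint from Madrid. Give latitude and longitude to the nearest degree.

From cos δ = sin φ₁ sin φ₂ + cos φ₁ cos φ₂ cos Δλ, the central angle is δ ≈ 1.569 rad (89.9°).
Interpolate at f = 2/9 with slerp weights a = sin((1−f)δ)/sin δ ≈ 0.939, b = sin(fδ)/sin δ ≈ 0.342.
p = a·p₁ + b·p₂ ≈ (0.551, 0.170, 0.817); φ = arcsin(p_z) ≈ 54.80°, λ = atan2(p_y, p_x) ≈ 17.15°.

≈ 55°N, 17°E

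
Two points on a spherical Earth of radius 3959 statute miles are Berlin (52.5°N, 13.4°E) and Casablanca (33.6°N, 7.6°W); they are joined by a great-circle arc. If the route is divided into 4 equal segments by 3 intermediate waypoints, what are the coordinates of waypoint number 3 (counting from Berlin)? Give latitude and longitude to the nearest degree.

≈ 39°N, 3°W

Write both endpoints as unit vectors p₁, p₂ with components (cos φ cos λ, cos φ sin λ, sin φ).
The central angle between the endpoints is δ = arccos(p₁·p₂) ≈ 0.422 rad (24.2°).
Interpolate at f = 3/4 with slerp weights a = sin((1−f)δ)/sin δ ≈ 0.257, b = sin(fδ)/sin δ ≈ 0.760.
p = a·p₁ + b·p₂ ≈ (0.780, -0.047, 0.624); φ = arcsin(p_z) ≈ 38.64°, λ = atan2(p_y, p_x) ≈ -3.48°.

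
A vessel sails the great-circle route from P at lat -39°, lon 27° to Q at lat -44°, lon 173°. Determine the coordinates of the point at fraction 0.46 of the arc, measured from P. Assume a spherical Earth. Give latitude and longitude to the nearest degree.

Convert each endpoint to a unit vector on the sphere (x = cos φ cos λ, y = cos φ sin λ, z = sin φ).
The central angle between the endpoints is δ = arccos(p₁·p₂) ≈ 1.597 rad (91.5°).
Interpolate at f = 0.46 with slerp weights a = sin((1−f)δ)/sin δ ≈ 0.760, b = sin(fδ)/sin δ ≈ 0.671.
p = a·p₁ + b·p₂ ≈ (0.047, 0.327, -0.944); φ = arcsin(p_z) ≈ -70.72°, λ = atan2(p_y, p_x) ≈ 81.77°.

≈ lat -71°, lon 82°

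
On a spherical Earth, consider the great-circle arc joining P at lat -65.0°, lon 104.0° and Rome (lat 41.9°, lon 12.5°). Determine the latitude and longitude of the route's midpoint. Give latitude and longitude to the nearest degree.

From cos δ = sin φ₁ sin φ₂ + cos φ₁ cos φ₂ cos Δλ, the central angle is δ ≈ 2.231 rad (127.8°).
Interpolate at f = 1/2 with slerp weights a = sin((1−f)δ)/sin δ ≈ 1.137, b = sin(fδ)/sin δ ≈ 1.137.
p = a·p₁ + b·p₂ ≈ (0.710, 0.650, -0.271); φ = arcsin(p_z) ≈ -15.74°, λ = atan2(p_y, p_x) ≈ 42.45°.

≈ lat -16°, lon 42°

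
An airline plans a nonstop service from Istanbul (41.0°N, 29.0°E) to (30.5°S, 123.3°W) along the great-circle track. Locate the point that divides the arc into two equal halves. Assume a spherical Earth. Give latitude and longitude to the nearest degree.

The haversine formula gives a central angle δ ≈ 2.711 rad (155.3°) between the endpoints.
Interpolate at f = 1/2 with slerp weights a = sin((1−f)δ)/sin δ ≈ 2.341, b = sin(fδ)/sin δ ≈ 2.341.
p = a·p₁ + b·p₂ ≈ (0.438, -0.829, 0.348); φ = arcsin(p_z) ≈ 20.34°, λ = atan2(p_y, p_x) ≈ -62.17°.

≈ (20°N, 62°W)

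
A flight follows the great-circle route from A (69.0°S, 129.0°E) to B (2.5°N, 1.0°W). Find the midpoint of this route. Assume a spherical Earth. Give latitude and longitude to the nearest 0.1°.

≈ (47.5°S, 18.7°E)

Convert each endpoint to a unit vector on the sphere (x = cos φ cos λ, y = cos φ sin λ, z = sin φ).
The central angle between the endpoints is δ = arccos(p₁·p₂) ≈ 1.845 rad (105.7°).
Interpolate at f = 1/2 with slerp weights a = sin((1−f)δ)/sin δ ≈ 0.828, b = sin(fδ)/sin δ ≈ 0.828.
p = a·p₁ + b·p₂ ≈ (0.640, 0.216, -0.737); φ = arcsin(p_z) ≈ -47.47°, λ = atan2(p_y, p_x) ≈ 18.65°.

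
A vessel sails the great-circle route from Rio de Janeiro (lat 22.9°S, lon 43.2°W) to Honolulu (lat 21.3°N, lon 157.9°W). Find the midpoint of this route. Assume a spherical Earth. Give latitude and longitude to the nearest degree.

Write both endpoints as unit vectors p₁, p₂ with components (cos φ cos λ, cos φ sin λ, sin φ).
The central angle between the endpoints is δ = arccos(p₁·p₂) ≈ 2.094 rad (120.0°).
Interpolate at f = 1/2 with slerp weights a = sin((1−f)δ)/sin δ ≈ 1.000, b = sin(fδ)/sin δ ≈ 1.000.
p = a·p₁ + b·p₂ ≈ (-0.192, -0.981, -0.026); φ = arcsin(p_z) ≈ -1.48°, λ = atan2(p_y, p_x) ≈ -101.06°.

≈ lat 1°S, lon 101°W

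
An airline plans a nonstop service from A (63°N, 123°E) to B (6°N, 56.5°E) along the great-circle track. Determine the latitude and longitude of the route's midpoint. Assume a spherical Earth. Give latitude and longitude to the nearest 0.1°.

Write both endpoints as unit vectors p₁, p₂ with components (cos φ cos λ, cos φ sin λ, sin φ).
The central angle between the endpoints is δ = arccos(p₁·p₂) ≈ 1.294 rad (74.1°).
Interpolate at f = 1/2 with slerp weights a = sin((1−f)δ)/sin δ ≈ 0.627, b = sin(fδ)/sin δ ≈ 0.627.
p = a·p₁ + b·p₂ ≈ (0.189, 0.758, 0.624); φ = arcsin(p_z) ≈ 38.60°, λ = atan2(p_y, p_x) ≈ 76.00°.

≈ (38.6°N, 76.0°E)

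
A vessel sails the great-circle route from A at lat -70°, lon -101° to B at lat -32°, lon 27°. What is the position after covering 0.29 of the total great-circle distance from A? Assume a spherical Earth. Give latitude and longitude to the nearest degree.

The haversine formula gives a central angle δ ≈ 1.246 rad (71.4°) between the endpoints.
Interpolate at f = 0.29 with slerp weights a = sin((1−f)δ)/sin δ ≈ 0.816, b = sin(fδ)/sin δ ≈ 0.373.
p = a·p₁ + b·p₂ ≈ (0.229, -0.130, -0.965); φ = arcsin(p_z) ≈ -74.74°, λ = atan2(p_y, p_x) ≈ -29.72°.

≈ lat -75°, lon -30°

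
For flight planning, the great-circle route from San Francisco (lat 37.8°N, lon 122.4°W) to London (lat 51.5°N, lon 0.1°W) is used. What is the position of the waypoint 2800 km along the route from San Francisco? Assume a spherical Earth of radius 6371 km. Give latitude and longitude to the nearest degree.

≈ lat 57°N, lon 98°W

Convert each endpoint to a unit vector on the sphere (x = cos φ cos λ, y = cos φ sin λ, z = sin φ).
The central angle between the endpoints is δ = arccos(p₁·p₂) ≈ 1.352 rad (77.5°). The total great-circle distance is δ·R ≈ 1.352 × 6371 ≈ 8615 km, so the target fraction is f = 2800/8615 ≈ 0.325.
Interpolate at f ≈ 0.325 with slerp weights a = sin((1−f)δ)/sin δ ≈ 0.810, b = sin(fδ)/sin δ ≈ 0.436.
p = a·p₁ + b·p₂ ≈ (-0.072, -0.541, 0.838); φ = arcsin(p_z) ≈ 56.91°, λ = atan2(p_y, p_x) ≈ -97.56°.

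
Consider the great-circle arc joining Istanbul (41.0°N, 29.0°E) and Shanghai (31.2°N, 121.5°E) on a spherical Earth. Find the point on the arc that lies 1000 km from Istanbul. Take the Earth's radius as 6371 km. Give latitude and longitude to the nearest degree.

≈ (44°N, 40°E)

From cos δ = sin φ₁ sin φ₂ + cos φ₁ cos φ₂ cos Δλ, the central angle is δ ≈ 1.254 rad (71.8°). The total great-circle distance is δ·R ≈ 1.254 × 6371 ≈ 7988 km, so the target fraction is f = 1000/7988 ≈ 0.125.
Interpolate at f ≈ 0.125 with slerp weights a = sin((1−f)δ)/sin δ ≈ 0.936, b = sin(fδ)/sin δ ≈ 0.165.
p = a·p₁ + b·p₂ ≈ (0.545, 0.463, 0.700); φ = arcsin(p_z) ≈ 44.39°, λ = atan2(p_y, p_x) ≈ 40.35°.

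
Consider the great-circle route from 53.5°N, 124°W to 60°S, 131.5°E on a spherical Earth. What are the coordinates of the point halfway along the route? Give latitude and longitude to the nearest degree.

≈ 5°S, 170°W

Convert each endpoint to a unit vector on the sphere (x = cos φ cos λ, y = cos φ sin λ, z = sin φ).
The central angle between the endpoints is δ = arccos(p₁·p₂) ≈ 2.451 rad (140.4°).
Interpolate at f = 1/2 with slerp weights a = sin((1−f)δ)/sin δ ≈ 1.476, b = sin(fδ)/sin δ ≈ 1.476.
p = a·p₁ + b·p₂ ≈ (-0.980, -0.175, -0.092); φ = arcsin(p_z) ≈ -5.27°, λ = atan2(p_y, p_x) ≈ -169.87°.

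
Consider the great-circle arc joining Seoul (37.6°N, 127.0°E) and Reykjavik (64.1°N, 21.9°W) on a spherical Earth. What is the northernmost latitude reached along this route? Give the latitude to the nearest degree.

≈ 79°N

The great circle lies in the plane with unit normal n̂ = (p₁ × p₂)/|p₁ × p₂|.
Here n̂_z ≈ -0.185; the vertex latitude is φ_max = arccos|n̂_z| ≈ 79.4°.
Check via Clairaut: cos φ_max = |cos φ₁| · sin C = cos(37.6°)·sin(13.5°) ≈ 0.185, again giving ≈ 79.4°.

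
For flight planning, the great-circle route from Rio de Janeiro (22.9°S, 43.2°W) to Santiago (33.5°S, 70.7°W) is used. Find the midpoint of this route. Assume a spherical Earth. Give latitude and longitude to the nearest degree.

≈ 29°S, 56°W

The haversine formula gives a central angle δ ≈ 0.460 rad (26.3°) between the endpoints.
Interpolate at f = 1/2 with slerp weights a = sin((1−f)δ)/sin δ ≈ 0.514, b = sin(fδ)/sin δ ≈ 0.514.
p = a·p₁ + b·p₂ ≈ (0.486, -0.728, -0.483); φ = arcsin(p_z) ≈ -28.90°, λ = atan2(p_y, p_x) ≈ -56.25°.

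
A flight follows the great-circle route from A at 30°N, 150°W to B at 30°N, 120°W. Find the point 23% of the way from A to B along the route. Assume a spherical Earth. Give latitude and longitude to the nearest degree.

Convert each endpoint to a unit vector on the sphere (x = cos φ cos λ, y = cos φ sin λ, z = sin φ).
The central angle between the endpoints is δ = arccos(p₁·p₂) ≈ 0.452 rad (25.9°).
Interpolate at f = 0.23 with slerp weights a = sin((1−f)δ)/sin δ ≈ 0.781, b = sin(fδ)/sin δ ≈ 0.238.
p = a·p₁ + b·p₂ ≈ (-0.689, -0.516, 0.509); φ = arcsin(p_z) ≈ 30.61°, λ = atan2(p_y, p_x) ≈ -143.13°.

≈ 31°N, 143°W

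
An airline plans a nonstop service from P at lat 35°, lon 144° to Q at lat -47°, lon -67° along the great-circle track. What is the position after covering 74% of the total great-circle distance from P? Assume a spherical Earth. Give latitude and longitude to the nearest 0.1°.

From cos δ = sin φ₁ sin φ₂ + cos φ₁ cos φ₂ cos Δλ, the central angle is δ ≈ 2.687 rad (153.9°).
Interpolate at f = 0.74 with slerp weights a = sin((1−f)δ)/sin δ ≈ 1.464, b = sin(fδ)/sin δ ≈ 2.081.
p = a·p₁ + b·p₂ ≈ (-0.416, -0.601, -0.682); φ = arcsin(p_z) ≈ -43.02°, λ = atan2(p_y, p_x) ≈ -124.65°.

≈ lat -43.0°, lon -124.6°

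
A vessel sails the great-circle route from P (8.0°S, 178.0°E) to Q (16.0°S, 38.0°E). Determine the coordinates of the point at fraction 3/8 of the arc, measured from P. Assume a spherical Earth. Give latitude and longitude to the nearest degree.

Convert each endpoint to a unit vector on the sphere (x = cos φ cos λ, y = cos φ sin λ, z = sin φ).
The central angle between the endpoints is δ = arccos(p₁·p₂) ≈ 2.333 rad (133.7°).
Interpolate at f = 3/8 with slerp weights a = sin((1−f)δ)/sin δ ≈ 1.374, b = sin(fδ)/sin δ ≈ 1.062.
p = a·p₁ + b·p₂ ≈ (-0.556, 0.676, -0.484); φ = arcsin(p_z) ≈ -28.94°, λ = atan2(p_y, p_x) ≈ 129.45°.

≈ (29°S, 129°E)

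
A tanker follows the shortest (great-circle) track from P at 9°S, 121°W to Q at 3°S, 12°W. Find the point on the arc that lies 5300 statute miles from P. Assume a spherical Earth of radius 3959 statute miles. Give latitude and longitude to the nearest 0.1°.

≈ 8.0°S, 43.3°W

Convert each endpoint to a unit vector on the sphere (x = cos φ cos λ, y = cos φ sin λ, z = sin φ).
The central angle between the endpoints is δ = arccos(p₁·p₂) ≈ 1.889 rad (108.2°). The total great-circle distance is δ·R ≈ 1.889 × 3959 ≈ 7479 mi, so the target fraction is f = 5300/7479 ≈ 0.709.
Interpolate at f ≈ 0.709 with slerp weights a = sin((1−f)δ)/sin δ ≈ 0.551, b = sin(fδ)/sin δ ≈ 1.025.
p = a·p₁ + b·p₂ ≈ (0.721, -0.679, -0.140); φ = arcsin(p_z) ≈ -8.03°, λ = atan2(p_y, p_x) ≈ -43.29°.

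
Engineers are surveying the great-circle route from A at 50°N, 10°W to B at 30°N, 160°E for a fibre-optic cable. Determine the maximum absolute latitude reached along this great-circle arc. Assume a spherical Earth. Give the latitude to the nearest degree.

The great circle lies in the plane with unit normal n̂ = (p₁ × p₂)/|p₁ × p₂|.
Here n̂_z ≈ +0.098; the vertex latitude is φ_max = arccos|n̂_z| ≈ 84.4°.
Check via Clairaut: cos φ_max = |cos φ₁| · sin C = cos(50.0°)·sin(8.8°) ≈ 0.098, again giving ≈ 84.4°.

≈ 84°N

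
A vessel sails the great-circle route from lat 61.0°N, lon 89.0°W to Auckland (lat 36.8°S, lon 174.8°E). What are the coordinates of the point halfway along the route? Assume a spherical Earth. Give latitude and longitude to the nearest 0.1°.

Convert each endpoint to a unit vector on the sphere (x = cos φ cos λ, y = cos φ sin λ, z = sin φ).
The central angle between the endpoints is δ = arccos(p₁·p₂) ≈ 2.172 rad (124.5°).
Interpolate at f = 1/2 with slerp weights a = sin((1−f)δ)/sin δ ≈ 1.073, b = sin(fδ)/sin δ ≈ 1.073.
p = a·p₁ + b·p₂ ≈ (-0.847, -0.442, 0.296); φ = arcsin(p_z) ≈ 17.20°, λ = atan2(p_y, p_x) ≈ -152.42°.

≈ lat 17.2°N, lon 152.4°W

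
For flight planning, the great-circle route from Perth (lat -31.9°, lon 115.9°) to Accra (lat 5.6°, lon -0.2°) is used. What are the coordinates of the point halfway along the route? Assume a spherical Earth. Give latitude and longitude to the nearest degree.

The haversine formula gives a central angle δ ≈ 2.008 rad (115.0°) between the endpoints.
Interpolate at f = 1/2 with slerp weights a = sin((1−f)δ)/sin δ ≈ 0.931, b = sin(fδ)/sin δ ≈ 0.931.
p = a·p₁ + b·p₂ ≈ (0.581, 0.708, -0.401); φ = arcsin(p_z) ≈ -23.65°, λ = atan2(p_y, p_x) ≈ 50.60°.

≈ lat -24°, lon 51°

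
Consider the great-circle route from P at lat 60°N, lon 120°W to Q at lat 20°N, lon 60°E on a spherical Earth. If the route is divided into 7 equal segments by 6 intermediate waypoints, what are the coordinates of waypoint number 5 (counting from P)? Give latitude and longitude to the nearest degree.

≈ lat 49°N, lon 60°E

The haversine formula gives a central angle δ ≈ 1.745 rad (100.0°) between the endpoints.
Interpolate at f = 5/7 with slerp weights a = sin((1−f)δ)/sin δ ≈ 0.486, b = sin(fδ)/sin δ ≈ 0.963.
p = a·p₁ + b·p₂ ≈ (0.331, 0.573, 0.750); φ = arcsin(p_z) ≈ 48.57°, λ = atan2(p_y, p_x) ≈ 60.00°.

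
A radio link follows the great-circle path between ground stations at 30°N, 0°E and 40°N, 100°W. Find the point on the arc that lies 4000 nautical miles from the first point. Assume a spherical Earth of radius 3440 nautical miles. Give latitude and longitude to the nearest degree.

≈ 45°N, 86°W

The haversine formula gives a central angle δ ≈ 1.363 rad (78.1°) between the endpoints. The total great-circle distance is δ·R ≈ 1.363 × 3440 ≈ 4689 nmi, so the target fraction is f = 4000/4689 ≈ 0.853.
Interpolate at f ≈ 0.853 with slerp weights a = sin((1−f)δ)/sin δ ≈ 0.203, b = sin(fδ)/sin δ ≈ 0.938.
p = a·p₁ + b·p₂ ≈ (0.051, -0.708, 0.705); φ = arcsin(p_z) ≈ 44.80°, λ = atan2(p_y, p_x) ≈ -85.85°.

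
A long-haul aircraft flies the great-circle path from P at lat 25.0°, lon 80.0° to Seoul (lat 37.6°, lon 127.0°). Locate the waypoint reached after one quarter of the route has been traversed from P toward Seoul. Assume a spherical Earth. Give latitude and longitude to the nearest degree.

≈ lat 30°, lon 90°

Convert each endpoint to a unit vector on the sphere (x = cos φ cos λ, y = cos φ sin λ, z = sin φ).
The central angle between the endpoints is δ = arccos(p₁·p₂) ≈ 0.726 rad (41.6°).
Interpolate at f = 1/4 with slerp weights a = sin((1−f)δ)/sin δ ≈ 0.780, b = sin(fδ)/sin δ ≈ 0.272.
p = a·p₁ + b·p₂ ≈ (-0.007, 0.868, 0.496); φ = arcsin(p_z) ≈ 29.71°, λ = atan2(p_y, p_x) ≈ 90.45°.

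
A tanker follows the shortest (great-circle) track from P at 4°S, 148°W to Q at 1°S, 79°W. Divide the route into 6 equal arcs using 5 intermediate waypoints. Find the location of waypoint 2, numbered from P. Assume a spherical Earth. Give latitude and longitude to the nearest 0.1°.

Convert each endpoint to a unit vector on the sphere (x = cos φ cos λ, y = cos φ sin λ, z = sin φ).
The central angle between the endpoints is δ = arccos(p₁·p₂) ≈ 1.204 rad (69.0°).
Interpolate at f = 2/6 with slerp weights a = sin((1−f)δ)/sin δ ≈ 0.770, b = sin(fδ)/sin δ ≈ 0.418.
p = a·p₁ + b·p₂ ≈ (-0.572, -0.818, -0.061); φ = arcsin(p_z) ≈ -3.50°, λ = atan2(p_y, p_x) ≈ -124.96°.

≈ 3.5°S, 125.0°W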